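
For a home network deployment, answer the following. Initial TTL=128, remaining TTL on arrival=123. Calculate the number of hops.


Given: initial TTL = 128, received TTL = 123
Hops = initial TTL - received TTL
Hops = 128 - 123 = 5

5


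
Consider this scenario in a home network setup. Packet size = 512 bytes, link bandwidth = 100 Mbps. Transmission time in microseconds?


Given: packet = 512 bytes, bandwidth = 100 Mbps
Packet in bits = 512 * 8 = 4096 bits
Bandwidth = 100 * 10^6 = 100000000 bps
Time = 4096 / 100000000 seconds
Time in us = 4096 * 10^6 / 100000000 = 40.96

40.96


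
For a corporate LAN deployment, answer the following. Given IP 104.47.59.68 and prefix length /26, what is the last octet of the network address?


Given: IP = 104.47.59.68, prefix = /26
Subnet mask = 255.255.255.192
Last octet of IP: 68
Last octet of mask: 192
Network last octet = 68 AND 192 = 64

64


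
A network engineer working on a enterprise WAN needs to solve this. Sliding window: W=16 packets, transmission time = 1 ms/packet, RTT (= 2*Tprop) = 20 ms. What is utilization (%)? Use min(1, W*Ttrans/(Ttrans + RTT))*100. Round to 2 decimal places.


Given: W = 16, Ttrans = 1 ms, RTT = 20 ms (= 2 * Tprop, Tprop = 10 ms)
Cycle time = Ttrans + RTT = 1 + 20 = 21 ms (first packet sent until its ACK returns)
W * Ttrans = 16 * 1 = 16 ms of sending per cycle
W * Ttrans / (Ttrans + RTT) = 16 / 21 = 0.761905
U = min(1, 0.761905) = 0.761905
U% = 76.19%

76.19


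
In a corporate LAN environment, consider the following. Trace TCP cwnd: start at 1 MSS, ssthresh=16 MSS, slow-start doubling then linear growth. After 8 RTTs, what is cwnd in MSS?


RTT 0: cwnd = 1 MSS (initial)
RTT 1: cwnd = 2 MSS (slow start, doubled)
RTT 2: cwnd = 4 MSS (slow start, doubled)
RTT 3: cwnd = 8 MSS (slow start, doubled)
RTT 4: cwnd = 16 MSS (slow start, doubled)
RTT 5: cwnd = 17 MSS (congestion avoidance, +1)
RTT 6: cwnd = 18 MSS (congestion avoidance, +1)
RTT 7: cwnd = 19 MSS (congestion avoidance, +1)
RTT 8: cwnd = 20 MSS (congestion avoidance, +1)

20


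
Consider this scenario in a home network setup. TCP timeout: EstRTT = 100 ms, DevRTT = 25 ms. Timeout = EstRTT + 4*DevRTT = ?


Given: EstRTT = 100 ms, DevRTT = 25 ms
Timeout = EstRTT + 4 * DevRTT
4 * DevRTT = 4 * 25 = 100
Timeout = 100 + 100 = 200 ms

200


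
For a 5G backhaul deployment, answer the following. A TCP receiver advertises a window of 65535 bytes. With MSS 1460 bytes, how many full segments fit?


Given: RWND = 65535 bytes, MSS = 1460 bytes
Full segments = floor(RWND / MSS)
Full segments = floor(65535 / 1460)
Full segments = floor(44.887) = 44

44


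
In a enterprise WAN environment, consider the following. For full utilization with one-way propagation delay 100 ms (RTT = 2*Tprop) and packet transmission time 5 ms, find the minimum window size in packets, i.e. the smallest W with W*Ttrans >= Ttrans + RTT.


Given: Ttrans = 5 ms, RTT = 200 ms (= 2 * Tprop, Tprop = 100 ms)
Time until first ACK returns = Ttrans + RTT = 5 + 200 = 205 ms
Need W * Ttrans >= Ttrans + RTT  ->  W >= (Ttrans + RTT) / Ttrans
(Ttrans + RTT) / Ttrans = 205 / 5 = 41
W_min = ceil(41) = 41

41


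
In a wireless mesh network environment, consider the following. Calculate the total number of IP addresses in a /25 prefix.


Given: CIDR prefix /25
Host bits = 32 - 25 = 7
Total addresses = 2^7 = 128

128


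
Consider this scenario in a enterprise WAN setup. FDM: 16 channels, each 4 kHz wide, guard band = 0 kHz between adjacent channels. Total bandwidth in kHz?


Given: 16 channels, 4 kHz each, guard = 0 kHz
Channel bandwidth = 16 * 4 = 64 kHz
Guard bands = 15 gaps * 0 kHz = 0 kHz
Total = 64 + 0 = 64 kHz

64


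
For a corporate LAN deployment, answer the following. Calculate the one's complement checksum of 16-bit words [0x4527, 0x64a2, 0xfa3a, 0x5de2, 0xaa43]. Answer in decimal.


Given words: [0x4527, 0x64a2, 0xfa3a, 0x5de2, 0xaa43]
Step 1: Sum all words
Raw sum = 17703 + 25762 + 64058 + 24034 + 43587 = 175144
Step 2: Fold carry: (44072 + 2) = 44074
One's complement = ~44074 & 0xFFFF = 21461

21461


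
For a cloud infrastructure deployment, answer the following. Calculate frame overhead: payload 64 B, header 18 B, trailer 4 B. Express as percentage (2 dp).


Given: payload = 64 B, header = 18 B, trailer = 4 B
Overhead bytes = header + trailer = 18 + 4 = 22
Total frame = payload + overhead = 64 + 22 = 86
Overhead % = 22 / 86 * 100 = 25.5814% -> 25.58% (2 dp)

25.58


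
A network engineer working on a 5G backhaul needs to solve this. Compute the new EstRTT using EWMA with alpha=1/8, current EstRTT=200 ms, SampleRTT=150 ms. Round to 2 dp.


Given: EstRTT = 200 ms, SampleRTT = 150 ms, alpha = 1/8
New EstRTT = (1 - alpha) * EstRTT + alpha * SampleRTT
(7/8) * 200 = 175
(1/8) * 150 = 18.75
New EstRTT = 175 + 18.75 = 193.75 ms -> 193.75 ms (2 dp)

193.75


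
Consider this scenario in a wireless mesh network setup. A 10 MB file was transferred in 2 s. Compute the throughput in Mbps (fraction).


Given: file = 10 MB, time = 2 s
File in Mb = 10 * 8 = 80 Mb
Throughput = 80 / 2 Mbps
Throughput = 40 Mbps

40


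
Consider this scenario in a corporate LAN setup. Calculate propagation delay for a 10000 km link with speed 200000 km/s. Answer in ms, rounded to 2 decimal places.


Given: distance = 10000 km, speed = 200000 km/s
Delay = distance / speed = 10000 / 200000 seconds
Delay in ms = 10000 * 1000 / 200000
Delay = 50.0000 ms
Rounded to 2 dp = 50.00 ms

50.00


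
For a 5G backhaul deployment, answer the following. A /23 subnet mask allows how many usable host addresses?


Given: subnet mask /23
Host bits = 32 - 23 = 9
Total addresses = 2^9 = 512
Usable hosts = 512 - 2 (network + broadcast) = 510

510


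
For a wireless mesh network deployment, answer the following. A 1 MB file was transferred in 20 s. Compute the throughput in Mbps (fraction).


Given: file = 1 MB, time = 20 s
File in Mb = 1 * 8 = 8 Mb
Throughput = 8 / 20 Mbps
Throughput = 2/5 Mbps

2/5


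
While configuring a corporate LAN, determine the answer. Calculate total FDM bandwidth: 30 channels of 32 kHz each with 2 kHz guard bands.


Given: 30 channels, 32 kHz each, guard = 2 kHz
Channel bandwidth = 30 * 32 = 960 kHz
Guard bands = 29 gaps * 2 kHz = 58 kHz
Total = 960 + 58 = 1018 kHz

1018


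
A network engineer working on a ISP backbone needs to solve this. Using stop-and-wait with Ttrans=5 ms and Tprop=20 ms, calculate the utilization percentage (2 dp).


Given: Ttrans = 5 ms, Tprop = 20 ms
RTT = 2 * Tprop = 2 * 20 = 40 ms
U = Ttrans / (Ttrans + RTT)
U = 5 / (5 + 40)
U = 5 / 45 = 0.111111
U% = 11.11%

11.11


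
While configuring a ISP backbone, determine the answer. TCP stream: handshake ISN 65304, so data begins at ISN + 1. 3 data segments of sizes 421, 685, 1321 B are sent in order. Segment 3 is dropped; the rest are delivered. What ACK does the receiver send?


SYN uses sequence number 65304; first data byte = ISN + 1 = 65305.
Segment 1: SEQ = 65305, len = 421 B, covers [65305, 65725]
Segment 2: SEQ = 65726, len = 685 B, covers [65726, 66410]
Segment 3: SEQ = 66411, len = 1321 B, covers [66411, 67731] [LOST]
In-order data received: bytes [65305, 66410] (segments 1..2).
Segment 3 missing -> gap begins at byte 66411.
Cumulative ACK = next expected in-order byte = 65305 + 421 + 685 = 66411

66411


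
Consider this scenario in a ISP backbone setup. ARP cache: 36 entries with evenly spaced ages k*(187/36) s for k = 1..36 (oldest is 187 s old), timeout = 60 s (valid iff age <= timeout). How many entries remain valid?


Ages are k * 187/36 s for k = 1..36 (spacing = 5.1944 s).
Entry k is valid iff k * 187/36 <= 60 iff k <= 36 * 60 / 187 = 11.5508
n_valid = floor(11.5508) = 11
(n_stale = 36 - 11 = 25)

11


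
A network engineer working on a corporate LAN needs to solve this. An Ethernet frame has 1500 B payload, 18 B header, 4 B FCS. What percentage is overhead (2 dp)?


Given: payload = 1500 B, header = 18 B, trailer = 4 B
Overhead bytes = header + trailer = 18 + 4 = 22
Total frame = payload + overhead = 1500 + 22 = 1522
Overhead % = 22 / 1522 * 100 = 1.4455% -> 1.45% (2 dp)

1.45


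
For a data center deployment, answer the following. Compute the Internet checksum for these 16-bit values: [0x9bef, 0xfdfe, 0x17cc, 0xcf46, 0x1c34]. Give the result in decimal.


Given words: [0x9bef, 0xfdfe, 0x17cc, 0xcf46, 0x1c34]
Step 1: Sum all words
Raw sum = 39919 + 65022 + 6092 + 53062 + 7220 = 171315
Step 2: Fold carry: (40243 + 2) = 40245
One's complement = ~40245 & 0xFFFF = 25290

25290


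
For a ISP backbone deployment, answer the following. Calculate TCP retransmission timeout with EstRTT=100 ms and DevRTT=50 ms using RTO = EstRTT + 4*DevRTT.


Given: EstRTT = 100 ms, DevRTT = 50 ms
Timeout = EstRTT + 4 * DevRTT
4 * DevRTT = 4 * 50 = 200
Timeout = 100 + 200 = 300 ms

300


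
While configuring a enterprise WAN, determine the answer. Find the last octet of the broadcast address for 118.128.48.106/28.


Given: IP = 118.128.48.106, prefix = /28
Host bits = 32 - 28 = 4
Network last octet = 106 AND mask = 96
Host part size = 2^4 - 1 = 15
Broadcast last octet = 96 OR 15 = 111

111


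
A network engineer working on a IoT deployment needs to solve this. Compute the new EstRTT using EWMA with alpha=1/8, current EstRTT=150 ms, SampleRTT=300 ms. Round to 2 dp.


Given: EstRTT = 150 ms, SampleRTT = 300 ms, alpha = 1/8
New EstRTT = (1 - alpha) * EstRTT + alpha * SampleRTT
(7/8) * 150 = 131.25
(1/8) * 300 = 37.5
New EstRTT = 131.25 + 37.5 = 168.75 ms -> 168.75 ms (2 dp)

168.75


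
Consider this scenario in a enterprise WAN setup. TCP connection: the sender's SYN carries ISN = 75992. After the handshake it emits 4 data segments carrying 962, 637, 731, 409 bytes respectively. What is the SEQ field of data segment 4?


The SYN occupies sequence number ISN = 75992, so the first data byte is ISN + 1 = 75993.
SEQ of data segment i = (ISN + 1) + sum of payload sizes of segments 1..i-1.
Segment 1: SEQ = 75993, payload = 962 bytes
Segment 2: SEQ = 76955, payload = 637 bytes
Segment 3: SEQ = 77592, payload = 731 bytes
Segment 4: SEQ = 78323, payload = 409 bytes
SEQ of segment 4 = 75993 + 962 + 637 + 731 = 78323

78323


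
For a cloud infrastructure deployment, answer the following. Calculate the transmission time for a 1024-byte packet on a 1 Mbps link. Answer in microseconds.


Given: packet = 1024 bytes, bandwidth = 1 Mbps
Packet in bits = 1024 * 8 = 8192 bits
Bandwidth = 1 * 10^6 = 1000000 bps
Time = 8192 / 1000000 seconds
Time in us = 8192 * 10^6 / 1000000 = 8192

8192


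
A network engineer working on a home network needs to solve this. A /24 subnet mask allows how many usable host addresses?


Given: subnet mask /24
Host bits = 32 - 24 = 8
Total addresses = 2^8 = 256
Usable hosts = 256 - 2 (network + broadcast) = 254

254


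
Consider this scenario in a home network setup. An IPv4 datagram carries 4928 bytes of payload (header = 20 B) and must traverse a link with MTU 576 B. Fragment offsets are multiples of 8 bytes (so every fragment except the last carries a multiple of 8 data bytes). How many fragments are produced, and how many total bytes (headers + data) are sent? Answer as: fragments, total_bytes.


Max data per non-final fragment = floor((MTU - header)/8)*8 = floor((576 - 20)/8)*8 = floor(556/8)*8 = 552 B
Final fragment needs no 8-byte alignment: it can carry up to MTU - header = 556 B
Non-final fragments needed = ceil((payload - 556) / 552) = ceil(4372/552) = ceil(7.9203) = 8
Number of fragments = 8 + 1 = 9
Fragment sizes (data): 8 * 552 B + 512 B (last, 512 <= 556 OK)
Total bytes sent = payload + n_frags * header = 4928 + 9*20 = 4928 + 180 = 5108 B

9, 5108


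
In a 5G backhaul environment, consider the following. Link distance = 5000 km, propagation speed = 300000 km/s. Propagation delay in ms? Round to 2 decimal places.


Given: distance = 5000 km, speed = 300000 km/s
Delay = distance / speed = 5000 / 300000 seconds
Delay in ms = 5000 * 1000 / 300000
Delay = 16.6667 ms
Rounded to 2 dp = 16.67 ms

16.67


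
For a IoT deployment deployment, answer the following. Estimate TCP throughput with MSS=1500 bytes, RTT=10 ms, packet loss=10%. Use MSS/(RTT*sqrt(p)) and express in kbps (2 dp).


Given: MSS = 1500 bytes, RTT = 10 ms, loss = 10%
RTT in seconds = 10 / 1000 = 0.01
Loss rate = 10% = 0.1
sqrt(loss) = sqrt(0.1) = 0.316227766017
Throughput (bytes/s) = 1500 / (0.01 * 0.316227766017) = 474341.6490
Throughput (kbps) = 474341.6490 * 8 / 1000 = 3794.733192 -> 3794.73 kbps (2 dp)

3794.73


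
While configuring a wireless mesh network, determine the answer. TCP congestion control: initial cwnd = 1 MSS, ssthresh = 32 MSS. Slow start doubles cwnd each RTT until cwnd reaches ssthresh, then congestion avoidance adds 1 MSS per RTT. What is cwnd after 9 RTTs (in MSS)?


RTT 0: cwnd = 1 MSS (initial)
RTT 1: cwnd = 2 MSS (slow start, doubled)
RTT 2: cwnd = 4 MSS (slow start, doubled)
RTT 3: cwnd = 8 MSS (slow start, doubled)
RTT 4: cwnd = 16 MSS (slow start, doubled)
RTT 5: cwnd = 32 MSS (slow start, doubled)
RTT 6: cwnd = 33 MSS (congestion avoidance, +1)
RTT 7: cwnd = 34 MSS (congestion avoidance, +1)
RTT 8: cwnd = 35 MSS (congestion avoidance, +1)
RTT 9: cwnd = 36 MSS (congestion avoidance, +1)

36


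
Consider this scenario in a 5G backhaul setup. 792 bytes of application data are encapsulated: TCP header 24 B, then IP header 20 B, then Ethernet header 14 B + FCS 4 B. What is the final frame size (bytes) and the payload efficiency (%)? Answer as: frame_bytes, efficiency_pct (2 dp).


TCP segment = 792 + 24 = 816 B
IP packet = 816 + 20 = 836 B
Ethernet frame = 836 + 14 + 4 = 854 B
Efficiency = app / frame = 792 / 854 = 0.927400 = 92.7400% -> 92.74% (2 dp)

854, 92.74


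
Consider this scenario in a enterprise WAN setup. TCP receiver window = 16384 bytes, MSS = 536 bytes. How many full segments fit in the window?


Given: RWND = 16384 bytes, MSS = 536 bytes
Full segments = floor(RWND / MSS)
Full segments = floor(16384 / 536)
Full segments = floor(30.5672) = 30

30


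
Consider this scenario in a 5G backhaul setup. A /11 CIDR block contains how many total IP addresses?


Given: CIDR prefix /11
Host bits = 32 - 11 = 21
Total addresses = 2^21 = 2097152

2097152


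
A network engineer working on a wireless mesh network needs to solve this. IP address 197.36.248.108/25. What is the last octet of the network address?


Given: IP = 197.36.248.108, prefix = /25
Subnet mask = 255.255.255.128
Last octet of IP: 108
Last octet of mask: 128
Network last octet = 108 AND 128 = 0

0


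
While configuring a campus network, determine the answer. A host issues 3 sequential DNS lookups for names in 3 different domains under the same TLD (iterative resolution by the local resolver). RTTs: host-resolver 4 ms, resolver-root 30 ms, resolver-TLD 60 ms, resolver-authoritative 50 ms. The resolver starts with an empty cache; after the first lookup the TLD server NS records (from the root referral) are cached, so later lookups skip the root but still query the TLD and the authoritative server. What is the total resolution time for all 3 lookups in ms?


Lookup 1 (cold cache): local + root + TLD + auth = 4 + 30 + 60 + 50 = 144 ms
Lookups 2..3 (TLD NS cached -> skip root; new domain -> still ask TLD and auth): local + TLD + auth = 4 + 60 + 50 = 114 ms each
Remaining 2 lookups: 2 * 114 = 228 ms
Total = 144 + 228 = 372 ms

372


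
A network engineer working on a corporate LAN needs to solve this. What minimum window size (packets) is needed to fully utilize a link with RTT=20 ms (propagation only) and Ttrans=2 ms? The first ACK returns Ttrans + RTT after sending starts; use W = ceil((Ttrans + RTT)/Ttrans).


Given: Ttrans = 2 ms, RTT = 20 ms (= 2 * Tprop, Tprop = 10 ms)
Time until first ACK returns = Ttrans + RTT = 2 + 20 = 22 ms
Need W * Ttrans >= Ttrans + RTT  ->  W >= (Ttrans + RTT) / Ttrans
(Ttrans + RTT) / Ttrans = 22 / 2 = 11
W_min = ceil(11) = 11

11


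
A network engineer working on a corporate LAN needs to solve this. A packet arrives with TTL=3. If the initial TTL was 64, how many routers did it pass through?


Given: initial TTL = 64, received TTL = 3
Hops = initial TTL - received TTL
Hops = 64 - 3 = 61

61


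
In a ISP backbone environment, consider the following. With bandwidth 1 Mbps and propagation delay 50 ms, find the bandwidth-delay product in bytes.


Given: bandwidth = 1 Mbps, delay = 50 ms
BDP in bits = 1 * 10^6 * 50 / 1000
BDP in bits = 50000
BDP in bytes = 50000 / 8 = 6250

6250


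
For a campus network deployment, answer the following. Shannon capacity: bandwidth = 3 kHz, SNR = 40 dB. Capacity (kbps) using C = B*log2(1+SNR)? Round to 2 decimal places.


Given: B = 3 kHz, SNR = 40 dB
SNR linear = 10^(40/10) = 10000
1 + SNR = 10001
log2(10001) = 13.2878566418
C = 3 * 1000 * 13.2878566418 = 39863.5699 bps
C = 39.863570 kbps -> 39.86 kbps (2 dp)

39.86


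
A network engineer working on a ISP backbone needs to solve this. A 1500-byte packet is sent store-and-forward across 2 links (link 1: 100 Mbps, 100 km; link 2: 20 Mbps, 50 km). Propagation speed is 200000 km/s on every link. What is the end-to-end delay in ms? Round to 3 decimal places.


Packet = 1500 bytes = 12000 bits. Store-and-forward: sum (t_trans + t_prop) per link.
Link 1: t_trans = 12000/(100*10^6) s = 0.1200 ms; t_prop = 100/200000 s = 0.5000 ms; subtotal = 0.6200 ms
Link 2: t_trans = 12000/(20*10^6) s = 0.6000 ms; t_prop = 50/200000 s = 0.2500 ms; subtotal = 0.8500 ms
End-to-end = 0.6200 + 0.8500 = 1.4700 ms -> 1.470 ms (3 dp)

1.470


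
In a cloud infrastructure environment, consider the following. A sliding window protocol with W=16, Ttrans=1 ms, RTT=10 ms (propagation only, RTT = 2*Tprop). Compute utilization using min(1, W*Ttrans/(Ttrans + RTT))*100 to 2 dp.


Given: W = 16, Ttrans = 1 ms, RTT = 10 ms (= 2 * Tprop, Tprop = 5 ms)
Cycle time = Ttrans + RTT = 1 + 10 = 11 ms (first packet sent until its ACK returns)
W * Ttrans = 16 * 1 = 16 ms of sending per cycle
W * Ttrans / (Ttrans + RTT) = 16 / 11 = 1.454545
U = min(1, 1.454545) = 1.000000
U% = 100.00%

100.00


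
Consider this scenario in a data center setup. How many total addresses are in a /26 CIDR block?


Given: CIDR prefix /26
Host bits = 32 - 26 = 6
Total addresses = 2^6 = 64

64


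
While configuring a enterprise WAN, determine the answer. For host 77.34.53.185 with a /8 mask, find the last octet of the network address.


Given: IP = 77.34.53.185, prefix = /8
Subnet mask = 255.0.0.0
Last octet of IP: 185
Last octet of mask: 0
Network last octet = 185 AND 0 = 0

0


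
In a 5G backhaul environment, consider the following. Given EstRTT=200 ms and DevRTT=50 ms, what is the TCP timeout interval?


Given: EstRTT = 200 ms, DevRTT = 50 ms
Timeout = EstRTT + 4 * DevRTT
4 * DevRTT = 4 * 50 = 200
Timeout = 200 + 200 = 400 ms

400


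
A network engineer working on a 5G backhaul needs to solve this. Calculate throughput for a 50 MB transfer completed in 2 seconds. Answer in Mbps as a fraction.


Given: file = 50 MB, time = 2 s
File in Mb = 50 * 8 = 400 Mb
Throughput = 400 / 2 Mbps
Throughput = 200 Mbps

200


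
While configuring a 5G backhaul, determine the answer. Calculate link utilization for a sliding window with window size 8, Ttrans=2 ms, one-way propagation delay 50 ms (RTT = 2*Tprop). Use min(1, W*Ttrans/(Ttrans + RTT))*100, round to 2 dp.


Given: W = 8, Ttrans = 2 ms, RTT = 100 ms (= 2 * Tprop, Tprop = 50 ms)
Cycle time = Ttrans + RTT = 2 + 100 = 102 ms (first packet sent until its ACK returns)
W * Ttrans = 8 * 2 = 16 ms of sending per cycle
W * Ttrans / (Ttrans + RTT) = 16 / 102 = 0.156863
U = min(1, 0.156863) = 0.156863
U% = 15.69%

15.69


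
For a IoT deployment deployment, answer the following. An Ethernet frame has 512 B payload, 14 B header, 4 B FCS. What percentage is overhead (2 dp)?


Given: payload = 512 B, header = 14 B, trailer = 4 B
Overhead bytes = header + trailer = 14 + 4 = 18
Total frame = payload + overhead = 512 + 18 = 530
Overhead % = 18 / 530 * 100 = 3.3962% -> 3.40% (2 dp)

3.40


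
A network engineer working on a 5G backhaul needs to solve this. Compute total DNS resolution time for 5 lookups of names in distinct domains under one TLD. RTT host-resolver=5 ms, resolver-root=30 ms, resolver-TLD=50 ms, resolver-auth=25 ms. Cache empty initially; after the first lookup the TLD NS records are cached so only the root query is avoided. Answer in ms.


Lookup 1 (cold cache): local + root + TLD + auth = 5 + 30 + 50 + 25 = 110 ms
Lookups 2..5 (TLD NS cached -> skip root; new domain -> still ask TLD and auth): local + TLD + auth = 5 + 50 + 25 = 80 ms each
Remaining 4 lookups: 4 * 80 = 320 ms
Total = 110 + 320 = 430 ms

430


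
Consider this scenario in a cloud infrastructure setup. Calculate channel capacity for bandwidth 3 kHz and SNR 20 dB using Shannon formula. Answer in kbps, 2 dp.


Given: B = 3 kHz, SNR = 20 dB
SNR linear = 10^(20/10) = 100
1 + SNR = 101
log2(101) = 6.6582114828
C = 3 * 1000 * 6.6582114828 = 19974.6344 bps
C = 19.974634 kbps -> 19.97 kbps (2 dp)

19.97


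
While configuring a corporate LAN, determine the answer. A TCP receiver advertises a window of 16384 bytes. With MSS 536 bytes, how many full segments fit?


Given: RWND = 16384 bytes, MSS = 536 bytes
Full segments = floor(RWND / MSS)
Full segments = floor(16384 / 536)
Full segments = floor(30.5672) = 30

30


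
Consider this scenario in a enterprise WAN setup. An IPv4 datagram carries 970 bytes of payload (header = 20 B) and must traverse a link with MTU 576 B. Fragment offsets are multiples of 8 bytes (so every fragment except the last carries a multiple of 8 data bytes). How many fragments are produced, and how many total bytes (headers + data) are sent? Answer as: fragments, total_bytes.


Max data per non-final fragment = floor((MTU - header)/8)*8 = floor((576 - 20)/8)*8 = floor(556/8)*8 = 552 B
Final fragment needs no 8-byte alignment: it can carry up to MTU - header = 556 B
Non-final fragments needed = ceil((payload - 556) / 552) = ceil(414/552) = ceil(0.7500) = 1
Number of fragments = 1 + 1 = 2
Fragment sizes (data): 1 * 552 B + 418 B (last, 418 <= 556 OK)
Total bytes sent = payload + n_frags * header = 970 + 2*20 = 970 + 40 = 1010 B

2, 1010


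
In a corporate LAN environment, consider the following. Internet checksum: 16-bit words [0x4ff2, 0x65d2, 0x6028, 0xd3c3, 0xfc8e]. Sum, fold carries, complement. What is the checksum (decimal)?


Given words: [0x4ff2, 0x65d2, 0x6028, 0xd3c3, 0xfc8e]
Step 1: Sum all words
Raw sum = 20466 + 26066 + 24616 + 54211 + 64654 = 190013
Step 2: Fold carry: (58941 + 2) = 58943
One's complement = ~58943 & 0xFFFF = 6592

6592


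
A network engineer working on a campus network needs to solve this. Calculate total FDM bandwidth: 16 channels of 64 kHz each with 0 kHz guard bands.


Given: 16 channels, 64 kHz each, guard = 0 kHz
Channel bandwidth = 16 * 64 = 1024 kHz
Guard bands = 15 gaps * 0 kHz = 0 kHz
Total = 1024 + 0 = 1024 kHz

1024


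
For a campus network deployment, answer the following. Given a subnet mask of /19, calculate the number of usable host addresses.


Given: subnet mask /19
Host bits = 32 - 19 = 13
Total addresses = 2^13 = 8192
Usable hosts = 8192 - 2 (network + broadcast) = 8190

8190


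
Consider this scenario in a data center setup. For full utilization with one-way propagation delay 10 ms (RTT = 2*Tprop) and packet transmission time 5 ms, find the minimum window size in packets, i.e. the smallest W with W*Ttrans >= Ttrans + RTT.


Given: Ttrans = 5 ms, RTT = 20 ms (= 2 * Tprop, Tprop = 10 ms)
Time until first ACK returns = Ttrans + RTT = 5 + 20 = 25 ms
Need W * Ttrans >= Ttrans + RTT  ->  W >= (Ttrans + RTT) / Ttrans
(Ttrans + RTT) / Ttrans = 25 / 5 = 5
W_min = ceil(5) = 5

5


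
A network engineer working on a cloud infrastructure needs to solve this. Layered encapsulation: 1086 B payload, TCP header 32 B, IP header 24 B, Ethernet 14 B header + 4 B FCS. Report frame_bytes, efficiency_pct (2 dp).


TCP segment = 1086 + 32 = 1118 B
IP packet = 1118 + 24 = 1142 B
Ethernet frame = 1142 + 14 + 4 = 1160 B
Efficiency = app / frame = 1086 / 1160 = 0.936207 = 93.6207% -> 93.62% (2 dp)

1160, 93.62


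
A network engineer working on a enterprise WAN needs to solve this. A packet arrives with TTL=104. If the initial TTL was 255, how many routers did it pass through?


Given: initial TTL = 255, received TTL = 104
Hops = initial TTL - received TTL
Hops = 255 - 104 = 151

151


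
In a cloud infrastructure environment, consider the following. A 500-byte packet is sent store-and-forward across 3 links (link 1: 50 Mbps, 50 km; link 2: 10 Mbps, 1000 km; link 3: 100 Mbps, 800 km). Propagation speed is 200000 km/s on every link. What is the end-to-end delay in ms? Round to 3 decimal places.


Packet = 500 bytes = 4000 bits. Store-and-forward: sum (t_trans + t_prop) per link.
Link 1: t_trans = 4000/(50*10^6) s = 0.0800 ms; t_prop = 50/200000 s = 0.2500 ms; subtotal = 0.3300 ms
Link 2: t_trans = 4000/(10*10^6) s = 0.4000 ms; t_prop = 1000/200000 s = 5.0000 ms; subtotal = 5.4000 ms
Link 3: t_trans = 4000/(100*10^6) s = 0.0400 ms; t_prop = 800/200000 s = 4.0000 ms; subtotal = 4.0400 ms
End-to-end = 0.3300 + 5.4000 + 4.0400 = 9.7700 ms -> 9.770 ms (3 dp)

9.770


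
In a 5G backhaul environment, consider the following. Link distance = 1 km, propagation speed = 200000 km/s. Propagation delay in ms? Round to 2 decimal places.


Given: distance = 1 km, speed = 200000 km/s
Delay = distance / speed = 1 / 200000 seconds
Delay in ms = 1 * 1000 / 200000
Delay = 0.0050 ms
Rounded to 2 dp = 0.01 ms

0.01


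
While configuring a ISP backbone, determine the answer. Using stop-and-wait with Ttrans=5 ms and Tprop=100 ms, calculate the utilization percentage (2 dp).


Given: Ttrans = 5 ms, Tprop = 100 ms
RTT = 2 * Tprop = 2 * 100 = 200 ms
U = Ttrans / (Ttrans + RTT)
U = 5 / (5 + 200)
U = 5 / 205 = 0.02439
U% = 2.44%

2.44


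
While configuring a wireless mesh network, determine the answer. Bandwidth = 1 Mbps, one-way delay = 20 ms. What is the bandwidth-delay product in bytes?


Given: bandwidth = 1 Mbps, delay = 20 ms
BDP in bits = 1 * 10^6 * 20 / 1000
BDP in bits = 20000
BDP in bytes = 20000 / 8 = 2500

2500


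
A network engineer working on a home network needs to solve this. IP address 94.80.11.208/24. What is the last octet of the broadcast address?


Given: IP = 94.80.11.208, prefix = /24
Host bits = 32 - 24 = 8
Network last octet = 208 AND mask = 0
Host part size = 2^8 - 1 = 255
Broadcast last octet = 0 OR 255 = 255

255


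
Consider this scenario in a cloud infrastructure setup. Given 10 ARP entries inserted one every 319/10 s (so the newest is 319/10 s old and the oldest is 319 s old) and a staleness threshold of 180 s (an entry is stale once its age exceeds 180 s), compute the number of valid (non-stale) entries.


Ages are k * 319/10 s for k = 1..10 (spacing = 31.9000 s).
Entry k is valid iff k * 319/10 <= 180 iff k <= 10 * 180 / 319 = 5.6426
n_valid = floor(5.6426) = 5
(n_stale = 10 - 5 = 5)

5


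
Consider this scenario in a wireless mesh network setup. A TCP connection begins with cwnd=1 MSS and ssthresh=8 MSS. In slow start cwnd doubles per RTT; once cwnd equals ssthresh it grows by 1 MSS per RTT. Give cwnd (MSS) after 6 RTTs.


RTT 0: cwnd = 1 MSS (initial)
RTT 1: cwnd = 2 MSS (slow start, doubled)
RTT 2: cwnd = 4 MSS (slow start, doubled)
RTT 3: cwnd = 8 MSS (slow start, doubled)
RTT 4: cwnd = 9 MSS (congestion avoidance, +1)
RTT 5: cwnd = 10 MSS (congestion avoidance, +1)
RTT 6: cwnd = 11 MSS (congestion avoidance, +1)

11


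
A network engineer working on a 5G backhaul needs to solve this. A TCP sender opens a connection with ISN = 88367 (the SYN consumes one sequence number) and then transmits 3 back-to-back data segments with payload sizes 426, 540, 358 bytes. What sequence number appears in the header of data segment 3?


The SYN occupies sequence number ISN = 88367, so the first data byte is ISN + 1 = 88368.
SEQ of data segment i = (ISN + 1) + sum of payload sizes of segments 1..i-1.
Segment 1: SEQ = 88368, payload = 426 bytes
Segment 2: SEQ = 88794, payload = 540 bytes
Segment 3: SEQ = 89334, payload = 358 bytes
SEQ of segment 3 = 88368 + 426 + 540 = 89334

89334


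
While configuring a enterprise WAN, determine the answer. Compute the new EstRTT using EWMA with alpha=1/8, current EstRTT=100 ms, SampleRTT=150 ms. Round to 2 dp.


Given: EstRTT = 100 ms, SampleRTT = 150 ms, alpha = 1/8
New EstRTT = (1 - alpha) * EstRTT + alpha * SampleRTT
(7/8) * 100 = 87.5
(1/8) * 150 = 18.75
New EstRTT = 87.5 + 18.75 = 106.25 ms -> 106.25 ms (2 dp)

106.25


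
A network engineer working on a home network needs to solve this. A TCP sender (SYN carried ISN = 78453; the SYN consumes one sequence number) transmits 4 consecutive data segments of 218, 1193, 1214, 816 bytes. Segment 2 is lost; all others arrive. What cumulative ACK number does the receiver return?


SYN uses sequence number 78453; first data byte = ISN + 1 = 78454.
Segment 1: SEQ = 78454, len = 218 B, covers [78454, 78671]
Segment 2: SEQ = 78672, len = 1193 B, covers [78672, 79864] [LOST]
Segment 3: SEQ = 79865, len = 1214 B, covers [79865, 81078]
Segment 4: SEQ = 81079, len = 816 B, covers [81079, 81894]
In-order data received: bytes [78454, 78671] (segments 1..1).
Segment 2 missing -> gap begins at byte 78672; later segments buffered out of order.
Cumulative ACK = next expected in-order byte = 78454 + 218 = 78672

78672


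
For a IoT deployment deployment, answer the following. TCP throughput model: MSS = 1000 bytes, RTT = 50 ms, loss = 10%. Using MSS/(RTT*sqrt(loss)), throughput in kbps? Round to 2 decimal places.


Given: MSS = 1000 bytes, RTT = 50 ms, loss = 10%
RTT in seconds = 50 / 1000 = 0.05
Loss rate = 10% = 0.1
sqrt(loss) = sqrt(0.1) = 0.316227766017
Throughput (bytes/s) = 1000 / (0.05 * 0.316227766017) = 63245.5532
Throughput (kbps) = 63245.5532 * 8 / 1000 = 505.964426 -> 505.96 kbps (2 dp)

505.96


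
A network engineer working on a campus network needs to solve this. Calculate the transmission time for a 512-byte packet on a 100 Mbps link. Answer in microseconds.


Given: packet = 512 bytes, bandwidth = 100 Mbps
Packet in bits = 512 * 8 = 4096 bits
Bandwidth = 100 * 10^6 = 100000000 bps
Time = 4096 / 100000000 seconds
Time in us = 4096 * 10^6 / 100000000 = 40.96

40.96


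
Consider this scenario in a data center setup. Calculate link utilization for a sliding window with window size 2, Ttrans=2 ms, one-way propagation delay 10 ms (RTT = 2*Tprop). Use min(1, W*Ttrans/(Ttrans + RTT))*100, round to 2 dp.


Given: W = 2, Ttrans = 2 ms, RTT = 20 ms (= 2 * Tprop, Tprop = 10 ms)
Cycle time = Ttrans + RTT = 2 + 20 = 22 ms (first packet sent until its ACK returns)
W * Ttrans = 2 * 2 = 4 ms of sending per cycle
W * Ttrans / (Ttrans + RTT) = 4 / 22 = 0.181818
U = min(1, 0.181818) = 0.181818
U% = 18.18%

18.18


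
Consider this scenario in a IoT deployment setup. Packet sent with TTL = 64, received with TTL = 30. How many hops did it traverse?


Given: initial TTL = 64, received TTL = 30
Hops = initial TTL - received TTL
Hops = 64 - 30 = 34

34


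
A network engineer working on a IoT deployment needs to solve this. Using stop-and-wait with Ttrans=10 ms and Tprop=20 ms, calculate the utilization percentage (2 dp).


Given: Ttrans = 10 ms, Tprop = 20 ms
RTT = 2 * Tprop = 2 * 20 = 40 ms
U = Ttrans / (Ttrans + RTT)
U = 10 / (10 + 40)
U = 10 / 50 = 0.2
U% = 20.00%

20.00


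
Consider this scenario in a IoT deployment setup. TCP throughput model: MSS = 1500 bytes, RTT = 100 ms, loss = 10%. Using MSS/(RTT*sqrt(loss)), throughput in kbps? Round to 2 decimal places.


Given: MSS = 1500 bytes, RTT = 100 ms, loss = 10%
RTT in seconds = 100 / 1000 = 0.1
Loss rate = 10% = 0.1
sqrt(loss) = sqrt(0.1) = 0.316227766017
Throughput (bytes/s) = 1500 / (0.1 * 0.316227766017) = 47434.1649
Throughput (kbps) = 47434.1649 * 8 / 1000 = 379.473319 -> 379.47 kbps (2 dp)

379.47


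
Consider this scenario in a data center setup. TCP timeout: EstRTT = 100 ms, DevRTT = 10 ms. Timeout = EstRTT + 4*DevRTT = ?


Given: EstRTT = 100 ms, DevRTT = 10 ms
Timeout = EstRTT + 4 * DevRTT
4 * DevRTT = 4 * 10 = 40
Timeout = 100 + 40 = 140 ms

140


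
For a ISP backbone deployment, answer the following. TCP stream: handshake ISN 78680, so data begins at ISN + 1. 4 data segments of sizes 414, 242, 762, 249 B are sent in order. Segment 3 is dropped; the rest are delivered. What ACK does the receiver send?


SYN uses sequence number 78680; first data byte = ISN + 1 = 78681.
Segment 1: SEQ = 78681, len = 414 B, covers [78681, 79094]
Segment 2: SEQ = 79095, len = 242 B, covers [79095, 79336]
Segment 3: SEQ = 79337, len = 762 B, covers [79337, 80098] [LOST]
Segment 4: SEQ = 80099, len = 249 B, covers [80099, 80347]
In-order data received: bytes [78681, 79336] (segments 1..2).
Segment 3 missing -> gap begins at byte 79337; later segments buffered out of order.
Cumulative ACK = next expected in-order byte = 78681 + 414 + 242 = 79337

79337


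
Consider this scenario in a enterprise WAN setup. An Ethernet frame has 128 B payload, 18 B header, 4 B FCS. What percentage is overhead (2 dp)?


Given: payload = 128 B, header = 18 B, trailer = 4 B
Overhead bytes = header + trailer = 18 + 4 = 22
Total frame = payload + overhead = 128 + 22 = 150
Overhead % = 22 / 150 * 100 = 14.6667% -> 14.67% (2 dp)

14.67


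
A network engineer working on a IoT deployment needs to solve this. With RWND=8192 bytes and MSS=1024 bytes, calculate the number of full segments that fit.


Given: RWND = 8192 bytes, MSS = 1024 bytes
Full segments = floor(RWND / MSS)
Full segments = floor(8192 / 1024)
Full segments = floor(8.0) = 8

8


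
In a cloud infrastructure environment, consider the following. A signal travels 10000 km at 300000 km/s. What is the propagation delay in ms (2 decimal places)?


Given: distance = 10000 km, speed = 300000 km/s
Delay = distance / speed = 10000 / 300000 seconds
Delay in ms = 10000 * 1000 / 300000
Delay = 33.3333 ms
Rounded to 2 dp = 33.33 ms

33.33


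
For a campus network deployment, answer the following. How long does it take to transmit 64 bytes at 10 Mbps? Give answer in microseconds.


Given: packet = 64 bytes, bandwidth = 10 Mbps
Packet in bits = 64 * 8 = 512 bits
Bandwidth = 10 * 10^6 = 10000000 bps
Time = 512 / 10000000 seconds
Time in us = 512 * 10^6 / 10000000 = 51.2

51.2


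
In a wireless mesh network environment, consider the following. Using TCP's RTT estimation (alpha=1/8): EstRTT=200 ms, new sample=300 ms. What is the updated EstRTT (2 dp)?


Given: EstRTT = 200 ms, SampleRTT = 300 ms, alpha = 1/8
New EstRTT = (1 - alpha) * EstRTT + alpha * SampleRTT
(7/8) * 200 = 175
(1/8) * 300 = 37.5
New EstRTT = 175 + 37.5 = 212.5 ms -> 212.50 ms (2 dp)

212.50


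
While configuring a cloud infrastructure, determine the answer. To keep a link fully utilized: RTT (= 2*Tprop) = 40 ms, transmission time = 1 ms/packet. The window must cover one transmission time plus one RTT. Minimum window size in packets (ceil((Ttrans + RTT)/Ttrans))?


Given: Ttrans = 1 ms, RTT = 40 ms (= 2 * Tprop, Tprop = 20 ms)
Time until first ACK returns = Ttrans + RTT = 1 + 40 = 41 ms
Need W * Ttrans >= Ttrans + RTT  ->  W >= (Ttrans + RTT) / Ttrans
(Ttrans + RTT) / Ttrans = 41 / 1 = 41
W_min = ceil(41) = 41

41


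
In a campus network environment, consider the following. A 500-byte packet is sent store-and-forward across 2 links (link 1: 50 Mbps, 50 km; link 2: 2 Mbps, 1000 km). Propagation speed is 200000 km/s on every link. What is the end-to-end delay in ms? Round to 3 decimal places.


Packet = 500 bytes = 4000 bits. Store-and-forward: sum (t_trans + t_prop) per link.
Link 1: t_trans = 4000/(50*10^6) s = 0.0800 ms; t_prop = 50/200000 s = 0.2500 ms; subtotal = 0.3300 ms
Link 2: t_trans = 4000/(2*10^6) s = 2.0000 ms; t_prop = 1000/200000 s = 5.0000 ms; subtotal = 7.0000 ms
End-to-end = 0.3300 + 7.0000 = 7.3300 ms -> 7.330 ms (3 dp)

7.330


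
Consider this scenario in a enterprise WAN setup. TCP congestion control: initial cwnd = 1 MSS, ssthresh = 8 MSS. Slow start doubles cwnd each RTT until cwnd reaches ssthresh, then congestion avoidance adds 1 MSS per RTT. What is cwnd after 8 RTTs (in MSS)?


RTT 0: cwnd = 1 MSS (initial)
RTT 1: cwnd = 2 MSS (slow start, doubled)
RTT 2: cwnd = 4 MSS (slow start, doubled)
RTT 3: cwnd = 8 MSS (slow start, doubled)
RTT 4: cwnd = 9 MSS (congestion avoidance, +1)
RTT 5: cwnd = 10 MSS (congestion avoidance, +1)
RTT 6: cwnd = 11 MSS (congestion avoidance, +1)
RTT 7: cwnd = 12 MSS (congestion avoidance, +1)
RTT 8: cwnd = 13 MSS (congestion avoidance, +1)

13


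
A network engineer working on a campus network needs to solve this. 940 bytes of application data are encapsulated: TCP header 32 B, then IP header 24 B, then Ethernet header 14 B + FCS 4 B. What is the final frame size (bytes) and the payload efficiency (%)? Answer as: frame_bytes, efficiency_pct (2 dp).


TCP segment = 940 + 32 = 972 B
IP packet = 972 + 24 = 996 B
Ethernet frame = 996 + 14 + 4 = 1014 B
Efficiency = app / frame = 940 / 1014 = 0.927022 = 92.7022% -> 92.70% (2 dp)

1014, 92.70


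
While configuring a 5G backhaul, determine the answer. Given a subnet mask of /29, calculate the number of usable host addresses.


Given: subnet mask /29
Host bits = 32 - 29 = 3
Total addresses = 2^3 = 8
Usable hosts = 8 - 2 (network + broadcast) = 6

6


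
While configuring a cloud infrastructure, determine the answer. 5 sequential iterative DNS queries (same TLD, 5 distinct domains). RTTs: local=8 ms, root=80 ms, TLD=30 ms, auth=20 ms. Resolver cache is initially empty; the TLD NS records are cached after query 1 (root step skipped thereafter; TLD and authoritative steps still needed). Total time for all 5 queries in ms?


Lookup 1 (cold cache): local + root + TLD + auth = 8 + 80 + 30 + 20 = 138 ms
Lookups 2..5 (TLD NS cached -> skip root; new domain -> still ask TLD and auth): local + TLD + auth = 8 + 30 + 20 = 58 ms each
Remaining 4 lookups: 4 * 58 = 232 ms
Total = 138 + 232 = 370 ms

370


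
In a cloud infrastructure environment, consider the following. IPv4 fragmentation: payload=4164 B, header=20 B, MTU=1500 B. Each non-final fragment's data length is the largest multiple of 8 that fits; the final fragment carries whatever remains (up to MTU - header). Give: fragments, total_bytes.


Max data per non-final fragment = floor((MTU - header)/8)*8 = floor((1500 - 20)/8)*8 = floor(1480/8)*8 = 1480 B
Final fragment needs no 8-byte alignment: it can carry up to MTU - header = 1480 B
Non-final fragments needed = ceil((payload - 1480) / 1480) = ceil(2684/1480) = ceil(1.8135) = 2
Number of fragments = 2 + 1 = 3
Fragment sizes (data): 2 * 1480 B + 1204 B (last, 1204 <= 1480 OK)
Total bytes sent = payload + n_frags * header = 4164 + 3*20 = 4164 + 60 = 4224 B

3, 4224


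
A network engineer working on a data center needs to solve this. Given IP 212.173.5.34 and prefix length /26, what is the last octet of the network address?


Given: IP = 212.173.5.34, prefix = /26
Subnet mask = 255.255.255.192
Last octet of IP: 34
Last octet of mask: 192
Network last octet = 34 AND 192 = 0

0


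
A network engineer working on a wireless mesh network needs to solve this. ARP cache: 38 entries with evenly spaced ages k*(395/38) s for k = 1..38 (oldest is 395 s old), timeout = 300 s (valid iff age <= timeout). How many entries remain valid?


Ages are k * 395/38 s for k = 1..38 (spacing = 10.3947 s).
Entry k is valid iff k * 395/38 <= 300 iff k <= 38 * 300 / 395 = 28.8608
n_valid = floor(28.8608) = 28
(n_stale = 38 - 28 = 10)

28


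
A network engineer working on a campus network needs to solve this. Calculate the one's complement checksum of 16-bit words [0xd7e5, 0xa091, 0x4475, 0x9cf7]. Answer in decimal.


Given words: [0xd7e5, 0xa091, 0x4475, 0x9cf7]
Step 1: Sum all words
Raw sum = 55269 + 41105 + 17525 + 40183 = 154082
Step 2: Fold carry: (23010 + 2) = 23012
One's complement = ~23012 & 0xFFFF = 42523

42523
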